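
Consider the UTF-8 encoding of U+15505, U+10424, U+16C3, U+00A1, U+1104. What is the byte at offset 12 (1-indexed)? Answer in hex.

1-indexed offset 12 is 0-indexed offset 11.
U+15505 → 4-byte form F0 95 94 85 at offsets 0–3.
U+10424 → 4-byte form F0 90 90 A4 at offsets 4–7.
U+16C3 → 3-byte form E1 9B 83 at offsets 8–10.
U+00A1 → 2-byte form C2 A1 at offsets 11–12.
Offset 11 falls in char 4's range; it's byte 1 of C2 A1 = 0xC2.

0xC2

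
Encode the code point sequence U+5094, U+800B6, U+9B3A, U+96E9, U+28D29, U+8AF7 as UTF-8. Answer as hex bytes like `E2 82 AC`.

E5 82 94 F2 80 82 B6 E9 AC BA E9 9B A9 F0 A8 B4 A9 E8 AB B7

U+5094: 3-byte form → E5 82 94.
U+800B6: 4-byte form → F2 80 82 B6.
U+9B3A: 3-byte form → E9 AC BA.
U+96E9: 3-byte form → E9 9B A9.
U+28D29: 4-byte form → F0 A8 B4 A9.
U+8AF7: 3-byte form → E8 AB B7.
Concatenated (20 bytes): E5 82 94 F2 80 82 B6 E9 AC BA E9 9B A9 F0 A8 B4 A9 E8 AB B7.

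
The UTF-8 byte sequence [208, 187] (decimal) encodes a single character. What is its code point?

Leading byte 0xD0 = 11010000 matches 110xxxxx → 2-byte sequence.
Byte 1: 0xD0 = 11010000, payload 10000 (5 bits).
Byte 2: 0xBB = 10111011 (10xxxxxx ✓), payload 111011.
Concatenate: 10000111011 = 0x43B (11 bits → U+043B).

U+043B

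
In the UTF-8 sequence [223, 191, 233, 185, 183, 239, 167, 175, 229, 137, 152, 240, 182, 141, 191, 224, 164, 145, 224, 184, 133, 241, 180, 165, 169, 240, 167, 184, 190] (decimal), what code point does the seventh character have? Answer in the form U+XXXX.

U+0E05

Offset 0: leading byte 0xDF = 11011111 → 2-byte char #1 = DF BF.
Offset 2: leading byte 0xE9 = 11101001 → 3-byte char #2 = E9 B9 B7.
Offset 5: leading byte 0xEF = 11101111 → 3-byte char #3 = EF A7 AF.
Offset 8: leading byte 0xE5 = 11100101 → 3-byte char #4 = E5 89 98.
Offset 11: leading byte 0xF0 = 11110000 → 4-byte char #5 = F0 B6 8D BF.
Offset 15: leading byte 0xE0 = 11100000 → 3-byte char #6 = E0 A4 91.
Offset 18: leading byte 0xE0 = 11100000 → 3-byte char #7 = E0 B8 85.
Leading byte 0xE0 = 11100000 matches 1110xxxx → 3-byte sequence.
Byte 1: 0xE0 = 11100000, payload 0000 (4 bits).
Byte 2: 0xB8 = 10111000 (10xxxxxx ✓), payload 111000.
Byte 3: 0x85 = 10000101 (10xxxxxx ✓), payload 000101.
Concatenate: 0000111000000101 = 0xE05 (16 bits → U+0E05).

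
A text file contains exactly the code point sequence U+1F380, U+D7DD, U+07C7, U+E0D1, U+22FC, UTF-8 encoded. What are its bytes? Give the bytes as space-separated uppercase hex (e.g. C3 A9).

U+1F380: 4-byte form → F0 9F 8E 80.
U+D7DD: 3-byte form → ED 9F 9D.
U+07C7: 2-byte form → DF 87.
U+E0D1: 3-byte form → EE 83 91.
U+22FC: 3-byte form → E2 8B BC.
Concatenated (15 bytes): F0 9F 8E 80 ED 9F 9D DF 87 EE 83 91 E2 8B BC.

F0 9F 8E 80 ED 9F 9D DF 87 EE 83 91 E2 8B BC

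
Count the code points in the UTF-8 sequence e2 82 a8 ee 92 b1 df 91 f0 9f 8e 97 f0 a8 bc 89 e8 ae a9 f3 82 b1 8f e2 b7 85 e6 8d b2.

9

Byte at offset 0: 0xE2 = 11100010 → 3-byte char (#1). Advance 3.
Byte at offset 3: 0xEE = 11101110 → 3-byte char (#2). Advance 3.
Byte at offset 6: 0xDF = 11011111 → 2-byte char (#3). Advance 2.
Byte at offset 8: 0xF0 = 11110000 → 4-byte char (#4). Advance 4.
Byte at offset 12: 0xF0 = 11110000 → 4-byte char (#5). Advance 4.
Byte at offset 16: 0xE8 = 11101000 → 3-byte char (#6). Advance 3.
Byte at offset 19: 0xF3 = 11110011 → 4-byte char (#7). Advance 4.
Byte at offset 23: 0xE2 = 11100010 → 3-byte char (#8). Advance 3.
Byte at offset 26: 0xE6 = 11100110 → 3-byte char (#9). Advance 3.
Reached end at offset 29 after 9 code points.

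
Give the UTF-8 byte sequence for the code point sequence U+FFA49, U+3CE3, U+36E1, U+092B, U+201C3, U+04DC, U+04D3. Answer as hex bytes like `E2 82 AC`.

F3 BF A9 89 E3 B3 A3 E3 9B A1 E0 A4 AB F0 A0 87 83 D3 9C D3 93

U+FFA49: 4-byte form → F3 BF A9 89.
U+3CE3: 3-byte form → E3 B3 A3.
U+36E1: 3-byte form → E3 9B A1.
U+092B: 3-byte form → E0 A4 AB.
U+201C3: 4-byte form → F0 A0 87 83.
U+04DC: 2-byte form → D3 9C.
U+04D3: 2-byte form → D3 93.
Concatenated (21 bytes): F3 BF A9 89 E3 B3 A3 E3 9B A1 E0 A4 AB F0 A0 87 83 D3 9C D3 93.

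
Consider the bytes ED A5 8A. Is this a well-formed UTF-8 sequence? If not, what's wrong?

invalid (encodes a surrogate (U+D800–U+DFFF))

Structurally a 3-byte sequence; payload = 0xD94A.
But 0xD94A is in U+D800–U+DFFF, the surrogate range. Surrogates are not Unicode scalar values and are forbidden in UTF-8.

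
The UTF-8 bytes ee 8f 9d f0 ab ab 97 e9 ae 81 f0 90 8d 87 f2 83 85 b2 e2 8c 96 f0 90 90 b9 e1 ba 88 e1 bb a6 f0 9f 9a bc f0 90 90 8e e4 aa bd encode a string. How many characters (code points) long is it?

Byte at offset 0: 0xEE = 11101110 → 3-byte char (#1). Advance 3.
Byte at offset 3: 0xF0 = 11110000 → 4-byte char (#2). Advance 4.
Byte at offset 7: 0xE9 = 11101001 → 3-byte char (#3). Advance 3.
Byte at offset 10: 0xF0 = 11110000 → 4-byte char (#4). Advance 4.
Byte at offset 14: 0xF2 = 11110010 → 4-byte char (#5). Advance 4.
Byte at offset 18: 0xE2 = 11100010 → 3-byte char (#6). Advance 3.
Byte at offset 21: 0xF0 = 11110000 → 4-byte char (#7). Advance 4.
Byte at offset 25: 0xE1 = 11100001 → 3-byte char (#8). Advance 3.
Byte at offset 28: 0xE1 = 11100001 → 3-byte char (#9). Advance 3.
Byte at offset 31: 0xF0 = 11110000 → 4-byte char (#10). Advance 4.
Byte at offset 35: 0xF0 = 11110000 → 4-byte char (#11). Advance 4.
Byte at offset 39: 0xE4 = 11100100 → 3-byte char (#12). Advance 3.
Reached end at offset 42 after 12 code points.

12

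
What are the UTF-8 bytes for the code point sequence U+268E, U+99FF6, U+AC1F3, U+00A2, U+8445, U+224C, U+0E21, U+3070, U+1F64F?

E2 9A 8E F2 99 BF B6 F2 AC 87 B3 C2 A2 E8 91 85 E2 89 8C E0 B8 A1 E3 81 B0 F0 9F 99 8F

U+268E: 3-byte form → E2 9A 8E.
U+99FF6: 4-byte form → F2 99 BF B6.
U+AC1F3: 4-byte form → F2 AC 87 B3.
U+00A2: 2-byte form → C2 A2.
U+8445: 3-byte form → E8 91 85.
U+224C: 3-byte form → E2 89 8C.
U+0E21: 3-byte form → E0 B8 A1.
U+3070: 3-byte form → E3 81 B0.
U+1F64F: 4-byte form → F0 9F 99 8F.
Concatenated (29 bytes): E2 9A 8E F2 99 BF B6 F2 AC 87 B3 C2 A2 E8 91 85 E2 89 8C E0 B8 A1 E3 81 B0 F0 9F 99 8F.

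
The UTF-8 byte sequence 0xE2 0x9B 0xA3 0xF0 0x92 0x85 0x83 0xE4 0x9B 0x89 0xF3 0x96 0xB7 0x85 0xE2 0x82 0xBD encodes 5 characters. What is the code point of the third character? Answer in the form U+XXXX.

U+46C9

Offset 0: leading byte 0xE2 = 11100010 → 3-byte char #1 = E2 9B A3.
Offset 3: leading byte 0xF0 = 11110000 → 4-byte char #2 = F0 92 85 83.
Offset 7: leading byte 0xE4 = 11100100 → 3-byte char #3 = E4 9B 89.
Leading byte 0xE4 = 11100100 matches 1110xxxx → 3-byte sequence.
Byte 1: 0xE4 = 11100100, payload 0100 (4 bits).
Byte 2: 0x9B = 10011011 (10xxxxxx ✓), payload 011011.
Byte 3: 0x89 = 10001001 (10xxxxxx ✓), payload 001001.
Concatenate: 0100011011001001 = 0x46C9 (16 bits → U+46C9).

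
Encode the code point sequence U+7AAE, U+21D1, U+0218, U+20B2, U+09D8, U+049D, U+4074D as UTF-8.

E7 AA AE E2 87 91 C8 98 E2 82 B2 E0 A7 98 D2 9D F1 80 9D 8D

U+7AAE: 3-byte form → E7 AA AE.
U+21D1: 3-byte form → E2 87 91.
U+0218: 2-byte form → C8 98.
U+20B2: 3-byte form → E2 82 B2.
U+09D8: 3-byte form → E0 A7 98.
U+049D: 2-byte form → D2 9D.
U+4074D: 4-byte form → F1 80 9D 8D.
Concatenated (20 bytes): E7 AA AE E2 87 91 C8 98 E2 82 B2 E0 A7 98 D2 9D F1 80 9D 8D.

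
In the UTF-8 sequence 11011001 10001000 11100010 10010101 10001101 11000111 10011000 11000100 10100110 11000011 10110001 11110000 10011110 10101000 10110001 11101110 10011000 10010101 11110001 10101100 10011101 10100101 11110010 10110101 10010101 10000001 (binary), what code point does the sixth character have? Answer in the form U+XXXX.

Offset 0: leading byte 0xD9 = 11011001 → 2-byte char #1 = D9 88.
Offset 2: leading byte 0xE2 = 11100010 → 3-byte char #2 = E2 95 8D.
Offset 5: leading byte 0xC7 = 11000111 → 2-byte char #3 = C7 98.
Offset 7: leading byte 0xC4 = 11000100 → 2-byte char #4 = C4 A6.
Offset 9: leading byte 0xC3 = 11000011 → 2-byte char #5 = C3 B1.
Offset 11: leading byte 0xF0 = 11110000 → 4-byte char #6 = F0 9E A8 B1.
Leading byte 0xF0 = 11110000 matches 11110xxx → 4-byte sequence.
Byte 1: 0xF0 = 11110000, payload 000 (3 bits).
Byte 2: 0x9E = 10011110 (10xxxxxx ✓), payload 011110.
Byte 3: 0xA8 = 10101000 (10xxxxxx ✓), payload 101000.
Byte 4: 0xB1 = 10110001 (10xxxxxx ✓), payload 110001.
Concatenate: 000011110101000110001 = 0x1EA31 (21 bits → U+1EA31).

U+1EA31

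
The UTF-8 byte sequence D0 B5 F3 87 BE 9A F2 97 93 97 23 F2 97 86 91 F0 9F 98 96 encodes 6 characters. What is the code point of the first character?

U+0435

Offset 0: leading byte 0xD0 = 11010000 → 2-byte char #1 = D0 B5.
Leading byte 0xD0 = 11010000 matches 110xxxxx → 2-byte sequence.
Byte 1: 0xD0 = 11010000, payload 10000 (5 bits).
Byte 2: 0xB5 = 10110101 (10xxxxxx ✓), payload 110101.
Concatenate: 10000110101 = 0x435 (11 bits → U+0435).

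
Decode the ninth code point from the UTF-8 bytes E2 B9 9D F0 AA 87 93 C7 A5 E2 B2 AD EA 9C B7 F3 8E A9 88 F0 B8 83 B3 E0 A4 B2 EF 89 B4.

Offset 0: leading byte 0xE2 = 11100010 → 3-byte char #1 = E2 B9 9D.
Offset 3: leading byte 0xF0 = 11110000 → 4-byte char #2 = F0 AA 87 93.
Offset 7: leading byte 0xC7 = 11000111 → 2-byte char #3 = C7 A5.
Offset 9: leading byte 0xE2 = 11100010 → 3-byte char #4 = E2 B2 AD.
Offset 12: leading byte 0xEA = 11101010 → 3-byte char #5 = EA 9C B7.
Offset 15: leading byte 0xF3 = 11110011 → 4-byte char #6 = F3 8E A9 88.
Offset 19: leading byte 0xF0 = 11110000 → 4-byte char #7 = F0 B8 83 B3.
Offset 23: leading byte 0xE0 = 11100000 → 3-byte char #8 = E0 A4 B2.
Offset 26: leading byte 0xEF = 11101111 → 3-byte char #9 = EF 89 B4.
Leading byte 0xEF = 11101111 matches 1110xxxx → 3-byte sequence.
Byte 1: 0xEF = 11101111, payload 1111 (4 bits).
Byte 2: 0x89 = 10001001 (10xxxxxx ✓), payload 001001.
Byte 3: 0xB4 = 10110100 (10xxxxxx ✓), payload 110100.
Concatenate: 1111001001110100 = 0xF274 (16 bits → U+F274).

U+F274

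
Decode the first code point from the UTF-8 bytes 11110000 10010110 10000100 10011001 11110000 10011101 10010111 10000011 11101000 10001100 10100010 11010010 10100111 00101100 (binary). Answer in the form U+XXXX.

Offset 0: leading byte 0xF0 = 11110000 → 4-byte char #1 = F0 96 84 99.
Leading byte 0xF0 = 11110000 matches 11110xxx → 4-byte sequence.
Byte 1: 0xF0 = 11110000, payload 000 (3 bits).
Byte 2: 0x96 = 10010110 (10xxxxxx ✓), payload 010110.
Byte 3: 0x84 = 10000100 (10xxxxxx ✓), payload 000100.
Byte 4: 0x99 = 10011001 (10xxxxxx ✓), payload 011001.
Concatenate: 000010110000100011001 = 0x16119 (21 bits → U+16119).

U+16119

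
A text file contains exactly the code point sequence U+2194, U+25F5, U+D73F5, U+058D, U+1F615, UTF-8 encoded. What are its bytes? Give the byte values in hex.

E2 86 94 E2 97 B5 F3 97 8F B5 D6 8D F0 9F 98 95

U+2194: 3-byte form → E2 86 94.
U+25F5: 3-byte form → E2 97 B5.
U+D73F5: 4-byte form → F3 97 8F B5.
U+058D: 2-byte form → D6 8D.
U+1F615: 4-byte form → F0 9F 98 95.
Concatenated (16 bytes): E2 86 94 E2 97 B5 F3 97 8F B5 D6 8D F0 9F 98 95.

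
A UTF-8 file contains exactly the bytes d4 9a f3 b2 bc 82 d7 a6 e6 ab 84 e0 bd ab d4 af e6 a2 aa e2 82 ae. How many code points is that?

8

Byte at offset 0: 0xD4 = 11010100 → 2-byte char (#1). Advance 2.
Byte at offset 2: 0xF3 = 11110011 → 4-byte char (#2). Advance 4.
Byte at offset 6: 0xD7 = 11010111 → 2-byte char (#3). Advance 2.
Byte at offset 8: 0xE6 = 11100110 → 3-byte char (#4). Advance 3.
Byte at offset 11: 0xE0 = 11100000 → 3-byte char (#5). Advance 3.
Byte at offset 14: 0xD4 = 11010100 → 2-byte char (#6). Advance 2.
Byte at offset 16: 0xE6 = 11100110 → 3-byte char (#7). Advance 3.
Byte at offset 19: 0xE2 = 11100010 → 3-byte char (#8). Advance 3.
Reached end at offset 22 after 8 code points.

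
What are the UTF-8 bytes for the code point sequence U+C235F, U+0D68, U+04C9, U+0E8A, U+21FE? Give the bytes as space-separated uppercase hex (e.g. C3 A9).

U+C235F: 4-byte form → F3 82 8D 9F.
U+0D68: 3-byte form → E0 B5 A8.
U+04C9: 2-byte form → D3 89.
U+0E8A: 3-byte form → E0 BA 8A.
U+21FE: 3-byte form → E2 87 BE.
Concatenated (15 bytes): F3 82 8D 9F E0 B5 A8 D3 89 E0 BA 8A E2 87 BE.

F3 82 8D 9F E0 B5 A8 D3 89 E0 BA 8A E2 87 BE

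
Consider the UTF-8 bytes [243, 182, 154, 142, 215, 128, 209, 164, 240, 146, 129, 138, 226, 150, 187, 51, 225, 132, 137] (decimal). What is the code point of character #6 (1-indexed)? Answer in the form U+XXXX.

Offset 0: leading byte 0xF3 = 11110011 → 4-byte char #1 = F3 B6 9A 8E.
Offset 4: leading byte 0xD7 = 11010111 → 2-byte char #2 = D7 80.
Offset 6: leading byte 0xD1 = 11010001 → 2-byte char #3 = D1 A4.
Offset 8: leading byte 0xF0 = 11110000 → 4-byte char #4 = F0 92 81 8A.
Offset 12: leading byte 0xE2 = 11100010 → 3-byte char #5 = E2 96 BB.
Offset 15: leading byte 0x33 = 00110011 → 1-byte char #6 = 33.
Leading byte 0x33 = 00110011 matches 0xxxxxxx → 1-byte sequence.
Byte 1: 0x33 = 00110011, payload 0110011 (7 bits).
Concatenate: 0110011 = 0x33 (7 bits → U+0033).

U+0033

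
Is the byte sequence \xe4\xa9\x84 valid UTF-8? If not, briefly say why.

Leading byte 0xE4 = 11100100 → 3-byte form.
Continuation bytes 0xA9=10101001, 0x84=10000100 all match 10xxxxxx.
Decoded value 0x4A44 is ≥ 0x800 (shortest form) and not a surrogate.

valid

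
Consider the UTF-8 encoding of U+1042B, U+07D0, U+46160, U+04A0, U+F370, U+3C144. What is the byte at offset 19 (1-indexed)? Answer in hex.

0x84

1-indexed offset 19 is 0-indexed offset 18.
U+1042B → 4-byte form F0 90 90 AB at offsets 0–3.
U+07D0 → 2-byte form DF 90 at offsets 4–5.
U+46160 → 4-byte form F1 86 85 A0 at offsets 6–9.
U+04A0 → 2-byte form D2 A0 at offsets 10–11.
U+F370 → 3-byte form EF 8D B0 at offsets 12–14.
U+3C144 → 4-byte form F0 BC 85 84 at offsets 15–18.
Offset 18 falls in char 6's range; it's byte 4 of F0 BC 85 84 = 0x84.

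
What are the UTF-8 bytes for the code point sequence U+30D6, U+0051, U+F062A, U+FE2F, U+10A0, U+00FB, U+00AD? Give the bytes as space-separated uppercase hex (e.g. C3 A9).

E3 83 96 51 F3 B0 98 AA EF B8 AF E1 82 A0 C3 BB C2 AD

U+30D6: 3-byte form → E3 83 96.
U+0051: 1-byte form → 51.
U+F062A: 4-byte form → F3 B0 98 AA.
U+FE2F: 3-byte form → EF B8 AF.
U+10A0: 3-byte form → E1 82 A0.
U+00FB: 2-byte form → C3 BB.
U+00AD: 2-byte form → C2 AD.
Concatenated (18 bytes): E3 83 96 51 F3 B0 98 AA EF B8 AF E1 82 A0 C3 BB C2 AD.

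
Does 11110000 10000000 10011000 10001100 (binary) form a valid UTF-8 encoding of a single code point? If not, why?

invalid (overlong encoding)

Leading byte 0xF0 = 11110000 → 4-byte form.
Continuation bytes all match 10xxxxxx. Payload decodes to 0x60C.
But 0x60C < 0x10000, the minimum for a 4-byte sequence — this is an overlong encoding.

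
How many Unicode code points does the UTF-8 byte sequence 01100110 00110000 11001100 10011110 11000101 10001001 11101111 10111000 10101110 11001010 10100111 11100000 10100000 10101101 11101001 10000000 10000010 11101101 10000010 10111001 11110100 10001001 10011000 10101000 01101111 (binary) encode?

11

Byte at offset 0: 0x66 = 01100110 → 1-byte char (#1). Advance 1.
Byte at offset 1: 0x30 = 00110000 → 1-byte char (#2). Advance 1.
Byte at offset 2: 0xCC = 11001100 → 2-byte char (#3). Advance 2.
Byte at offset 4: 0xC5 = 11000101 → 2-byte char (#4). Advance 2.
Byte at offset 6: 0xEF = 11101111 → 3-byte char (#5). Advance 3.
Byte at offset 9: 0xCA = 11001010 → 2-byte char (#6). Advance 2.
Byte at offset 11: 0xE0 = 11100000 → 3-byte char (#7). Advance 3.
Byte at offset 14: 0xE9 = 11101001 → 3-byte char (#8). Advance 3.
Byte at offset 17: 0xED = 11101101 → 3-byte char (#9). Advance 3.
Byte at offset 20: 0xF4 = 11110100 → 4-byte char (#10). Advance 4.
Byte at offset 24: 0x6F = 01101111 → 1-byte char (#11). Advance 1.
Reached end at offset 25 after 11 code points.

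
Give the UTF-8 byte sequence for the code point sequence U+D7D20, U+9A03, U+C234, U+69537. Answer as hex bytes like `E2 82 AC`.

U+D7D20: 4-byte form → F3 97 B4 A0.
U+9A03: 3-byte form → E9 A8 83.
U+C234: 3-byte form → EC 88 B4.
U+69537: 4-byte form → F1 A9 94 B7.
Concatenated (14 bytes): F3 97 B4 A0 E9 A8 83 EC 88 B4 F1 A9 94 B7.

F3 97 B4 A0 E9 A8 83 EC 88 B4 F1 A9 94 B7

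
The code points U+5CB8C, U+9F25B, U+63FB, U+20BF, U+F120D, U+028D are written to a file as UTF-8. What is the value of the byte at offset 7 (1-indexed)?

1-indexed offset 7 is 0-indexed offset 6.
U+5CB8C → 4-byte form F1 9C AE 8C at offsets 0–3.
U+9F25B → 4-byte form F2 9F 89 9B at offsets 4–7.
Offset 6 falls in char 2's range; it's byte 3 of F2 9F 89 9B = 0x89.

0x89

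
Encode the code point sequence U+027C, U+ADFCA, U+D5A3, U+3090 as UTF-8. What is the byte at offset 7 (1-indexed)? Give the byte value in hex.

0xED

1-indexed offset 7 is 0-indexed offset 6.
U+027C → 2-byte form C9 BC at offsets 0–1.
U+ADFCA → 4-byte form F2 AD BF 8A at offsets 2–5.
U+D5A3 → 3-byte form ED 96 A3 at offsets 6–8.
Offset 6 falls in char 3's range; it's byte 1 of ED 96 A3 = 0xED.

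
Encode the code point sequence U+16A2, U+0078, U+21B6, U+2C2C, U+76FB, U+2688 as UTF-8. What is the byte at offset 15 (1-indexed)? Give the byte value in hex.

0x9A

1-indexed offset 15 is 0-indexed offset 14.
U+16A2 → 3-byte form E1 9A A2 at offsets 0–2.
U+0078 → 1-byte form 78 at offsets 3–3.
U+21B6 → 3-byte form E2 86 B6 at offsets 4–6.
U+2C2C → 3-byte form E2 B0 AC at offsets 7–9.
U+76FB → 3-byte form E7 9B BB at offsets 10–12.
U+2688 → 3-byte form E2 9A 88 at offsets 13–15.
Offset 14 falls in char 6's range; it's byte 2 of E2 9A 88 = 0x9A.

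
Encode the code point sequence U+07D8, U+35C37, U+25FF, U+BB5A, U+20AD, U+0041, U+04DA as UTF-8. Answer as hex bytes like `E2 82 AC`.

DF 98 F0 B5 B0 B7 E2 97 BF EB AD 9A E2 82 AD 41 D3 9A

U+07D8: 2-byte form → DF 98.
U+35C37: 4-byte form → F0 B5 B0 B7.
U+25FF: 3-byte form → E2 97 BF.
U+BB5A: 3-byte form → EB AD 9A.
U+20AD: 3-byte form → E2 82 AD.
U+0041: 1-byte form → 41.
U+04DA: 2-byte form → D3 9A.
Concatenated (18 bytes): DF 98 F0 B5 B0 B7 E2 97 BF EB AD 9A E2 82 AD 41 D3 9A.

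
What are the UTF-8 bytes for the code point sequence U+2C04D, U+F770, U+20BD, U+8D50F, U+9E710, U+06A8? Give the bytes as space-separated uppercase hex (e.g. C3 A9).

U+2C04D: 4-byte form → F0 AC 81 8D.
U+F770: 3-byte form → EF 9D B0.
U+20BD: 3-byte form → E2 82 BD.
U+8D50F: 4-byte form → F2 8D 94 8F.
U+9E710: 4-byte form → F2 9E 9C 90.
U+06A8: 2-byte form → DA A8.
Concatenated (20 bytes): F0 AC 81 8D EF 9D B0 E2 82 BD F2 8D 94 8F F2 9E 9C 90 DA A8.

F0 AC 81 8D EF 9D B0 E2 82 BD F2 8D 94 8F F2 9E 9C 90 DA A8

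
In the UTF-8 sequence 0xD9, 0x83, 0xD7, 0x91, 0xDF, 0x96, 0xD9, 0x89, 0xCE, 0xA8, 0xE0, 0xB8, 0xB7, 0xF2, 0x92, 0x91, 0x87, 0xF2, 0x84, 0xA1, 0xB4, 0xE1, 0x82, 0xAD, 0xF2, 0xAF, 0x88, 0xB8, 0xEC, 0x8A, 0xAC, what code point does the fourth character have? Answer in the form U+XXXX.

Offset 0: leading byte 0xD9 = 11011001 → 2-byte char #1 = D9 83.
Offset 2: leading byte 0xD7 = 11010111 → 2-byte char #2 = D7 91.
Offset 4: leading byte 0xDF = 11011111 → 2-byte char #3 = DF 96.
Offset 6: leading byte 0xD9 = 11011001 → 2-byte char #4 = D9 89.
Leading byte 0xD9 = 11011001 matches 110xxxxx → 2-byte sequence.
Byte 1: 0xD9 = 11011001, payload 11001 (5 bits).
Byte 2: 0x89 = 10001001 (10xxxxxx ✓), payload 001001.
Concatenate: 11001001001 = 0x649 (11 bits → U+0649).

U+0649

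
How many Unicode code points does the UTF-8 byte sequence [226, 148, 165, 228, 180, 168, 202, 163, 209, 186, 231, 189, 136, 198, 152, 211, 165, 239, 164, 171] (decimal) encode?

8

Byte at offset 0: 0xE2 = 11100010 → 3-byte char (#1). Advance 3.
Byte at offset 3: 0xE4 = 11100100 → 3-byte char (#2). Advance 3.
Byte at offset 6: 0xCA = 11001010 → 2-byte char (#3). Advance 2.
Byte at offset 8: 0xD1 = 11010001 → 2-byte char (#4). Advance 2.
Byte at offset 10: 0xE7 = 11100111 → 3-byte char (#5). Advance 3.
Byte at offset 13: 0xC6 = 11000110 → 2-byte char (#6). Advance 2.
Byte at offset 15: 0xD3 = 11010011 → 2-byte char (#7). Advance 2.
Byte at offset 17: 0xEF = 11101111 → 3-byte char (#8). Advance 3.
Reached end at offset 20 after 8 code points.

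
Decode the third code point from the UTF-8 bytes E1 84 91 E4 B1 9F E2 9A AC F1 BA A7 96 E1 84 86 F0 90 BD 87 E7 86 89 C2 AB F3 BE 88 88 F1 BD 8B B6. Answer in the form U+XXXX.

U+26AC

Offset 0: leading byte 0xE1 = 11100001 → 3-byte char #1 = E1 84 91.
Offset 3: leading byte 0xE4 = 11100100 → 3-byte char #2 = E4 B1 9F.
Offset 6: leading byte 0xE2 = 11100010 → 3-byte char #3 = E2 9A AC.
Leading byte 0xE2 = 11100010 matches 1110xxxx → 3-byte sequence.
Byte 1: 0xE2 = 11100010, payload 0010 (4 bits).
Byte 2: 0x9A = 10011010 (10xxxxxx ✓), payload 011010.
Byte 3: 0xAC = 10101100 (10xxxxxx ✓), payload 101100.
Concatenate: 0010011010101100 = 0x26AC (16 bits → U+26AC).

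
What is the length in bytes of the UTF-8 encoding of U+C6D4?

3

U+C6D4 = 0xC6D4. UTF-8 uses 1 byte below 0x80, 2 below 0x800, 3 below 0x10000, 4 up to 0x10FFFF. 0xC6D4 is in U+0800–U+FFFF → 3 bytes.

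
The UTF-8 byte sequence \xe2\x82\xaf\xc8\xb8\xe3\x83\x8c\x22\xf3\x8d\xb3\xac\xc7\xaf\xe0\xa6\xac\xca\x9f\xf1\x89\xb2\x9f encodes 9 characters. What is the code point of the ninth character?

Offset 0: leading byte 0xE2 = 11100010 → 3-byte char #1 = E2 82 AF.
Offset 3: leading byte 0xC8 = 11001000 → 2-byte char #2 = C8 B8.
Offset 5: leading byte 0xE3 = 11100011 → 3-byte char #3 = E3 83 8C.
Offset 8: leading byte 0x22 = 00100010 → 1-byte char #4 = 22.
Offset 9: leading byte 0xF3 = 11110011 → 4-byte char #5 = F3 8D B3 AC.
Offset 13: leading byte 0xC7 = 11000111 → 2-byte char #6 = C7 AF.
Offset 15: leading byte 0xE0 = 11100000 → 3-byte char #7 = E0 A6 AC.
Offset 18: leading byte 0xCA = 11001010 → 2-byte char #8 = CA 9F.
Offset 20: leading byte 0xF1 = 11110001 → 4-byte char #9 = F1 89 B2 9F.
Leading byte 0xF1 = 11110001 matches 11110xxx → 4-byte sequence.
Byte 1: 0xF1 = 11110001, payload 001 (3 bits).
Byte 2: 0x89 = 10001001 (10xxxxxx ✓), payload 001001.
Byte 3: 0xB2 = 10110010 (10xxxxxx ✓), payload 110010.
Byte 4: 0x9F = 10011111 (10xxxxxx ✓), payload 011111.
Concatenate: 001001001110010011111 = 0x49C9F (21 bits → U+49C9F).

U+49C9F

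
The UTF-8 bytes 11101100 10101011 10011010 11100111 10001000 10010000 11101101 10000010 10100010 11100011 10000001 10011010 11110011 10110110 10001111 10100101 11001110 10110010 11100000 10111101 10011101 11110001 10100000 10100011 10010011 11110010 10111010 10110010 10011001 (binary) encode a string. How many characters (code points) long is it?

Byte at offset 0: 0xEC = 11101100 → 3-byte char (#1). Advance 3.
Byte at offset 3: 0xE7 = 11100111 → 3-byte char (#2). Advance 3.
Byte at offset 6: 0xED = 11101101 → 3-byte char (#3). Advance 3.
Byte at offset 9: 0xE3 = 11100011 → 3-byte char (#4). Advance 3.
Byte at offset 12: 0xF3 = 11110011 → 4-byte char (#5). Advance 4.
Byte at offset 16: 0xCE = 11001110 → 2-byte char (#6). Advance 2.
Byte at offset 18: 0xE0 = 11100000 → 3-byte char (#7). Advance 3.
Byte at offset 21: 0xF1 = 11110001 → 4-byte char (#8). Advance 4.
Byte at offset 25: 0xF2 = 11110010 → 4-byte char (#9). Advance 4.
Reached end at offset 29 after 9 code points.

9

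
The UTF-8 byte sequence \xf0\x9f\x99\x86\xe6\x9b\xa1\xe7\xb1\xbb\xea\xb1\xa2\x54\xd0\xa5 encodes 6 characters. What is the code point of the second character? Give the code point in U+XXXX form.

U+66E1

Offset 0: leading byte 0xF0 = 11110000 → 4-byte char #1 = F0 9F 99 86.
Offset 4: leading byte 0xE6 = 11100110 → 3-byte char #2 = E6 9B A1.
Leading byte 0xE6 = 11100110 matches 1110xxxx → 3-byte sequence.
Byte 1: 0xE6 = 11100110, payload 0110 (4 bits).
Byte 2: 0x9B = 10011011 (10xxxxxx ✓), payload 011011.
Byte 3: 0xA1 = 10100001 (10xxxxxx ✓), payload 100001.
Concatenate: 0110011011100001 = 0x66E1 (16 bits → U+66E1).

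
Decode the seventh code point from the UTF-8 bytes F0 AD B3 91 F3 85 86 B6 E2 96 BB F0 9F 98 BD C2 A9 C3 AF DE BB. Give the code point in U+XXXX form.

Offset 0: leading byte 0xF0 = 11110000 → 4-byte char #1 = F0 AD B3 91.
Offset 4: leading byte 0xF3 = 11110011 → 4-byte char #2 = F3 85 86 B6.
Offset 8: leading byte 0xE2 = 11100010 → 3-byte char #3 = E2 96 BB.
Offset 11: leading byte 0xF0 = 11110000 → 4-byte char #4 = F0 9F 98 BD.
Offset 15: leading byte 0xC2 = 11000010 → 2-byte char #5 = C2 A9.
Offset 17: leading byte 0xC3 = 11000011 → 2-byte char #6 = C3 AF.
Offset 19: leading byte 0xDE = 11011110 → 2-byte char #7 = DE BB.
Leading byte 0xDE = 11011110 matches 110xxxxx → 2-byte sequence.
Byte 1: 0xDE = 11011110, payload 11110 (5 bits).
Byte 2: 0xBB = 10111011 (10xxxxxx ✓), payload 111011.
Concatenate: 11110111011 = 0x7BB (11 bits → U+07BB).

U+07BB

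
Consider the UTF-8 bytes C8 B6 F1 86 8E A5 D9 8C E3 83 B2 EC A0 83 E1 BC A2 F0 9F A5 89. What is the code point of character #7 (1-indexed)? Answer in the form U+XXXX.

Offset 0: leading byte 0xC8 = 11001000 → 2-byte char #1 = C8 B6.
Offset 2: leading byte 0xF1 = 11110001 → 4-byte char #2 = F1 86 8E A5.
Offset 6: leading byte 0xD9 = 11011001 → 2-byte char #3 = D9 8C.
Offset 8: leading byte 0xE3 = 11100011 → 3-byte char #4 = E3 83 B2.
Offset 11: leading byte 0xEC = 11101100 → 3-byte char #5 = EC A0 83.
Offset 14: leading byte 0xE1 = 11100001 → 3-byte char #6 = E1 BC A2.
Offset 17: leading byte 0xF0 = 11110000 → 4-byte char #7 = F0 9F A5 89.
Leading byte 0xF0 = 11110000 matches 11110xxx → 4-byte sequence.
Byte 1: 0xF0 = 11110000, payload 000 (3 bits).
Byte 2: 0x9F = 10011111 (10xxxxxx ✓), payload 011111.
Byte 3: 0xA5 = 10100101 (10xxxxxx ✓), payload 100101.
Byte 4: 0x89 = 10001001 (10xxxxxx ✓), payload 001001.
Concatenate: 000011111100101001001 = 0x1F949 (21 bits → U+1F949).

U+1F949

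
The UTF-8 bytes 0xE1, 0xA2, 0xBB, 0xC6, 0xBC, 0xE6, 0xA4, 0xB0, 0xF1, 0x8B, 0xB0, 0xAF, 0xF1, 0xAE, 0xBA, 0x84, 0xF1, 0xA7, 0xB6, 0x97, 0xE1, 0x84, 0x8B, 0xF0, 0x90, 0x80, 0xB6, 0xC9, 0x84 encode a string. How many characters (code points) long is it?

Byte at offset 0: 0xE1 = 11100001 → 3-byte char (#1). Advance 3.
Byte at offset 3: 0xC6 = 11000110 → 2-byte char (#2). Advance 2.
Byte at offset 5: 0xE6 = 11100110 → 3-byte char (#3). Advance 3.
Byte at offset 8: 0xF1 = 11110001 → 4-byte char (#4). Advance 4.
Byte at offset 12: 0xF1 = 11110001 → 4-byte char (#5). Advance 4.
Byte at offset 16: 0xF1 = 11110001 → 4-byte char (#6). Advance 4.
Byte at offset 20: 0xE1 = 11100001 → 3-byte char (#7). Advance 3.
Byte at offset 23: 0xF0 = 11110000 → 4-byte char (#8). Advance 4.
Byte at offset 27: 0xC9 = 11001001 → 2-byte char (#9). Advance 2.
Reached end at offset 29 after 9 code points.

9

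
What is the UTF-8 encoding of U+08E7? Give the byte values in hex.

E0 A3 A7

U+08E7 = 0x8E7 = 2279 decimal. In range U+0800–U+FFFF → 3-byte form: 1110xxxx 10xxxxxx 10xxxxxx.
Binary (16 bits): 0000100011100111.
Split 4+6+6: 0000 | 100011 | 100111.
Byte 1: 11100000 = 0xE0.
Byte 2: 10100011 = 0xA3.
Byte 3: 10100111 = 0xA7.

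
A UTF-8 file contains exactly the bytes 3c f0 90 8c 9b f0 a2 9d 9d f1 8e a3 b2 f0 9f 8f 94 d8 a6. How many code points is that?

Byte at offset 0: 0x3C = 00111100 → 1-byte char (#1). Advance 1.
Byte at offset 1: 0xF0 = 11110000 → 4-byte char (#2). Advance 4.
Byte at offset 5: 0xF0 = 11110000 → 4-byte char (#3). Advance 4.
Byte at offset 9: 0xF1 = 11110001 → 4-byte char (#4). Advance 4.
Byte at offset 13: 0xF0 = 11110000 → 4-byte char (#5). Advance 4.
Byte at offset 17: 0xD8 = 11011000 → 2-byte char (#6). Advance 2.
Reached end at offset 19 after 6 code points.

6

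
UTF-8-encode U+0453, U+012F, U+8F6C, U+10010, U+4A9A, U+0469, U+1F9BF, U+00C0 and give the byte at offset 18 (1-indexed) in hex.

0x9F

1-indexed offset 18 is 0-indexed offset 17.
U+0453 → 2-byte form D1 93 at offsets 0–1.
U+012F → 2-byte form C4 AF at offsets 2–3.
U+8F6C → 3-byte form E8 BD AC at offsets 4–6.
U+10010 → 4-byte form F0 90 80 90 at offsets 7–10.
U+4A9A → 3-byte form E4 AA 9A at offsets 11–13.
U+0469 → 2-byte form D1 A9 at offsets 14–15.
U+1F9BF → 4-byte form F0 9F A6 BF at offsets 16–19.
Offset 17 falls in char 7's range; it's byte 2 of F0 9F A6 BF = 0x9F.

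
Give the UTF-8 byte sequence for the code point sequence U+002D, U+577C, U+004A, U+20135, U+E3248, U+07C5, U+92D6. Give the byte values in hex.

2D E5 9D BC 4A F0 A0 84 B5 F3 A3 89 88 DF 85 E9 8B 96

U+002D: 1-byte form → 2D.
U+577C: 3-byte form → E5 9D BC.
U+004A: 1-byte form → 4A.
U+20135: 4-byte form → F0 A0 84 B5.
U+E3248: 4-byte form → F3 A3 89 88.
U+07C5: 2-byte form → DF 85.
U+92D6: 3-byte form → E9 8B 96.
Concatenated (18 bytes): 2D E5 9D BC 4A F0 A0 84 B5 F3 A3 89 88 DF 85 E9 8B 96.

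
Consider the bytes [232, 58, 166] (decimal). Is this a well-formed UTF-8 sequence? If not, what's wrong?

invalid (non-continuation byte where continuation expected)

Leading byte 0xE8 = 11101000 → 3-byte form.
Byte 2 is 0x3A = 00111010, which is not 10xxxxxx — expected a continuation byte.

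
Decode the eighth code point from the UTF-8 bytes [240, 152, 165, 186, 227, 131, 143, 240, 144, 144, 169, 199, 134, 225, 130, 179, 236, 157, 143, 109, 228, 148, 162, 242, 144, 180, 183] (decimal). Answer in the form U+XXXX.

Offset 0: leading byte 0xF0 = 11110000 → 4-byte char #1 = F0 98 A5 BA.
Offset 4: leading byte 0xE3 = 11100011 → 3-byte char #2 = E3 83 8F.
Offset 7: leading byte 0xF0 = 11110000 → 4-byte char #3 = F0 90 90 A9.
Offset 11: leading byte 0xC7 = 11000111 → 2-byte char #4 = C7 86.
Offset 13: leading byte 0xE1 = 11100001 → 3-byte char #5 = E1 82 B3.
Offset 16: leading byte 0xEC = 11101100 → 3-byte char #6 = EC 9D 8F.
Offset 19: leading byte 0x6D = 01101101 → 1-byte char #7 = 6D.
Offset 20: leading byte 0xE4 = 11100100 → 3-byte char #8 = E4 94 A2.
Leading byte 0xE4 = 11100100 matches 1110xxxx → 3-byte sequence.
Byte 1: 0xE4 = 11100100, payload 0100 (4 bits).
Byte 2: 0x94 = 10010100 (10xxxxxx ✓), payload 010100.
Byte 3: 0xA2 = 10100010 (10xxxxxx ✓), payload 100010.
Concatenate: 0100010100100010 = 0x4522 (16 bits → U+4522).

U+4522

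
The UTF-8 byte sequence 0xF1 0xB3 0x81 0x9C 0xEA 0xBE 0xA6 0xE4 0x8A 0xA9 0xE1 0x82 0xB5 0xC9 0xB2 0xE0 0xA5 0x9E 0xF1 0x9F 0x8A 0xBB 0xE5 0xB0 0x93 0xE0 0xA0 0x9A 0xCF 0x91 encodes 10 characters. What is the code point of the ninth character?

U+081A

Offset 0: leading byte 0xF1 = 11110001 → 4-byte char #1 = F1 B3 81 9C.
Offset 4: leading byte 0xEA = 11101010 → 3-byte char #2 = EA BE A6.
Offset 7: leading byte 0xE4 = 11100100 → 3-byte char #3 = E4 8A A9.
Offset 10: leading byte 0xE1 = 11100001 → 3-byte char #4 = E1 82 B5.
Offset 13: leading byte 0xC9 = 11001001 → 2-byte char #5 = C9 B2.
Offset 15: leading byte 0xE0 = 11100000 → 3-byte char #6 = E0 A5 9E.
Offset 18: leading byte 0xF1 = 11110001 → 4-byte char #7 = F1 9F 8A BB.
Offset 22: leading byte 0xE5 = 11100101 → 3-byte char #8 = E5 B0 93.
Offset 25: leading byte 0xE0 = 11100000 → 3-byte char #9 = E0 A0 9A.
Leading byte 0xE0 = 11100000 matches 1110xxxx → 3-byte sequence.
Byte 1: 0xE0 = 11100000, payload 0000 (4 bits).
Byte 2: 0xA0 = 10100000 (10xxxxxx ✓), payload 100000.
Byte 3: 0x9A = 10011010 (10xxxxxx ✓), payload 011010.
Concatenate: 0000100000011010 = 0x81A (16 bits → U+081A).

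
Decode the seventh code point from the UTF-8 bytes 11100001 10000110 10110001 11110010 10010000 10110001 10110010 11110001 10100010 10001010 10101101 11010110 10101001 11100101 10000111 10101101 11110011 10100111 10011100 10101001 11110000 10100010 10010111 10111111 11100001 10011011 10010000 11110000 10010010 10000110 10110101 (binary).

U+225FF

Offset 0: leading byte 0xE1 = 11100001 → 3-byte char #1 = E1 86 B1.
Offset 3: leading byte 0xF2 = 11110010 → 4-byte char #2 = F2 90 B1 B2.
Offset 7: leading byte 0xF1 = 11110001 → 4-byte char #3 = F1 A2 8A AD.
Offset 11: leading byte 0xD6 = 11010110 → 2-byte char #4 = D6 A9.
Offset 13: leading byte 0xE5 = 11100101 → 3-byte char #5 = E5 87 AD.
Offset 16: leading byte 0xF3 = 11110011 → 4-byte char #6 = F3 A7 9C A9.
Offset 20: leading byte 0xF0 = 11110000 → 4-byte char #7 = F0 A2 97 BF.
Leading byte 0xF0 = 11110000 matches 11110xxx → 4-byte sequence.
Byte 1: 0xF0 = 11110000, payload 000 (3 bits).
Byte 2: 0xA2 = 10100010 (10xxxxxx ✓), payload 100010.
Byte 3: 0x97 = 10010111 (10xxxxxx ✓), payload 010111.
Byte 4: 0xBF = 10111111 (10xxxxxx ✓), payload 111111.
Concatenate: 000100010010111111111 = 0x225FF (21 bits → U+225FF).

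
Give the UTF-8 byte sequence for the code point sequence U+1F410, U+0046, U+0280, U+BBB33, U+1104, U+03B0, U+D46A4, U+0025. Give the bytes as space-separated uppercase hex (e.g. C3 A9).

U+1F410: 4-byte form → F0 9F 90 90.
U+0046: 1-byte form → 46.
U+0280: 2-byte form → CA 80.
U+BBB33: 4-byte form → F2 BB AC B3.
U+1104: 3-byte form → E1 84 84.
U+03B0: 2-byte form → CE B0.
U+D46A4: 4-byte form → F3 94 9A A4.
U+0025: 1-byte form → 25.
Concatenated (21 bytes): F0 9F 90 90 46 CA 80 F2 BB AC B3 E1 84 84 CE B0 F3 94 9A A4 25.

F0 9F 90 90 46 CA 80 F2 BB AC B3 E1 84 84 CE B0 F3 94 9A A4 25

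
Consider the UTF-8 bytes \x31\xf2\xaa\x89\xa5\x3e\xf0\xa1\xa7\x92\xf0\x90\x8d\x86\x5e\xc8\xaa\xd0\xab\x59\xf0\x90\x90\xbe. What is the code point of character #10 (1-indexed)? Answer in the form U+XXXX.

U+1043E

Offset 0: leading byte 0x31 = 00110001 → 1-byte char #1 = 31.
Offset 1: leading byte 0xF2 = 11110010 → 4-byte char #2 = F2 AA 89 A5.
Offset 5: leading byte 0x3E = 00111110 → 1-byte char #3 = 3E.
Offset 6: leading byte 0xF0 = 11110000 → 4-byte char #4 = F0 A1 A7 92.
Offset 10: leading byte 0xF0 = 11110000 → 4-byte char #5 = F0 90 8D 86.
Offset 14: leading byte 0x5E = 01011110 → 1-byte char #6 = 5E.
Offset 15: leading byte 0xC8 = 11001000 → 2-byte char #7 = C8 AA.
Offset 17: leading byte 0xD0 = 11010000 → 2-byte char #8 = D0 AB.
Offset 19: leading byte 0x59 = 01011001 → 1-byte char #9 = 59.
Offset 20: leading byte 0xF0 = 11110000 → 4-byte char #10 = F0 90 90 BE.
Leading byte 0xF0 = 11110000 matches 11110xxx → 4-byte sequence.
Byte 1: 0xF0 = 11110000, payload 000 (3 bits).
Byte 2: 0x90 = 10010000 (10xxxxxx ✓), payload 010000.
Byte 3: 0x90 = 10010000 (10xxxxxx ✓), payload 010000.
Byte 4: 0xBE = 10111110 (10xxxxxx ✓), payload 111110.
Concatenate: 000010000010000111110 = 0x1043E (21 bits → U+1043E).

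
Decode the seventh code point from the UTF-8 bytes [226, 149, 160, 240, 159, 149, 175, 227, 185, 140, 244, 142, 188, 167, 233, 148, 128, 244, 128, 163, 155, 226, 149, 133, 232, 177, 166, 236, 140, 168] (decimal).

Offset 0: leading byte 0xE2 = 11100010 → 3-byte char #1 = E2 95 A0.
Offset 3: leading byte 0xF0 = 11110000 → 4-byte char #2 = F0 9F 95 AF.
Offset 7: leading byte 0xE3 = 11100011 → 3-byte char #3 = E3 B9 8C.
Offset 10: leading byte 0xF4 = 11110100 → 4-byte char #4 = F4 8E BC A7.
Offset 14: leading byte 0xE9 = 11101001 → 3-byte char #5 = E9 94 80.
Offset 17: leading byte 0xF4 = 11110100 → 4-byte char #6 = F4 80 A3 9B.
Offset 21: leading byte 0xE2 = 11100010 → 3-byte char #7 = E2 95 85.
Leading byte 0xE2 = 11100010 matches 1110xxxx → 3-byte sequence.
Byte 1: 0xE2 = 11100010, payload 0010 (4 bits).
Byte 2: 0x95 = 10010101 (10xxxxxx ✓), payload 010101.
Byte 3: 0x85 = 10000101 (10xxxxxx ✓), payload 000101.
Concatenate: 0010010101000101 = 0x2545 (16 bits → U+2545).

U+2545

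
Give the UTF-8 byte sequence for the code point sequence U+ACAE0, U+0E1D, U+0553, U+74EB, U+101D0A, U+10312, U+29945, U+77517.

F2 AC AB A0 E0 B8 9D D5 93 E7 93 AB F4 81 B4 8A F0 90 8C 92 F0 A9 A5 85 F1 B7 94 97

U+ACAE0: 4-byte form → F2 AC AB A0.
U+0E1D: 3-byte form → E0 B8 9D.
U+0553: 2-byte form → D5 93.
U+74EB: 3-byte form → E7 93 AB.
U+101D0A: 4-byte form → F4 81 B4 8A.
U+10312: 4-byte form → F0 90 8C 92.
U+29945: 4-byte form → F0 A9 A5 85.
U+77517: 4-byte form → F1 B7 94 97.
Concatenated (28 bytes): F2 AC AB A0 E0 B8 9D D5 93 E7 93 AB F4 81 B4 8A F0 90 8C 92 F0 A9 A5 85 F1 B7 94 97.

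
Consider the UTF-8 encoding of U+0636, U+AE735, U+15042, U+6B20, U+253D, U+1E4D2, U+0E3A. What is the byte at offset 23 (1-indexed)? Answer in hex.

0xBA

1-indexed offset 23 is 0-indexed offset 22.
U+0636 → 2-byte form D8 B6 at offsets 0–1.
U+AE735 → 4-byte form F2 AE 9C B5 at offsets 2–5.
U+15042 → 4-byte form F0 95 81 82 at offsets 6–9.
U+6B20 → 3-byte form E6 AC A0 at offsets 10–12.
U+253D → 3-byte form E2 94 BD at offsets 13–15.
U+1E4D2 → 4-byte form F0 9E 93 92 at offsets 16–19.
U+0E3A → 3-byte form E0 B8 BA at offsets 20–22.
Offset 22 falls in char 7's range; it's byte 3 of E0 B8 BA = 0xBA.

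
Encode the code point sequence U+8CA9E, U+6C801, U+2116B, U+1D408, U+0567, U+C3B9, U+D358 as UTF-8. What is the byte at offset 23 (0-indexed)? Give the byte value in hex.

U+8CA9E → 4-byte form F2 8C AA 9E at offsets 0–3.
U+6C801 → 4-byte form F1 AC A0 81 at offsets 4–7.
U+2116B → 4-byte form F0 A1 85 AB at offsets 8–11.
U+1D408 → 4-byte form F0 9D 90 88 at offsets 12–15.
U+0567 → 2-byte form D5 A7 at offsets 16–17.
U+C3B9 → 3-byte form EC 8E B9 at offsets 18–20.
U+D358 → 3-byte form ED 8D 98 at offsets 21–23.
Offset 23 falls in char 7's range; it's byte 3 of ED 8D 98 = 0x98.

0x98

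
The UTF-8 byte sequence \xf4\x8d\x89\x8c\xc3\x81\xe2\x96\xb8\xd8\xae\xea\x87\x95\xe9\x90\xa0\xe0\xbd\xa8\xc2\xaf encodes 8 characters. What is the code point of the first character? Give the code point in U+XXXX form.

U+10D24C

Offset 0: leading byte 0xF4 = 11110100 → 4-byte char #1 = F4 8D 89 8C.
Leading byte 0xF4 = 11110100 matches 11110xxx → 4-byte sequence.
Byte 1: 0xF4 = 11110100, payload 100 (3 bits).
Byte 2: 0x8D = 10001101 (10xxxxxx ✓), payload 001101.
Byte 3: 0x89 = 10001001 (10xxxxxx ✓), payload 001001.
Byte 4: 0x8C = 10001100 (10xxxxxx ✓), payload 001100.
Concatenate: 100001101001001001100 = 0x10D24C (21 bits → U+10D24C).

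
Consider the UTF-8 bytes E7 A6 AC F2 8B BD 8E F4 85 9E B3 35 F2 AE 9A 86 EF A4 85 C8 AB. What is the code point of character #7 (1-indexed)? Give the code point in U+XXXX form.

Offset 0: leading byte 0xE7 = 11100111 → 3-byte char #1 = E7 A6 AC.
Offset 3: leading byte 0xF2 = 11110010 → 4-byte char #2 = F2 8B BD 8E.
Offset 7: leading byte 0xF4 = 11110100 → 4-byte char #3 = F4 85 9E B3.
Offset 11: leading byte 0x35 = 00110101 → 1-byte char #4 = 35.
Offset 12: leading byte 0xF2 = 11110010 → 4-byte char #5 = F2 AE 9A 86.
Offset 16: leading byte 0xEF = 11101111 → 3-byte char #6 = EF A4 85.
Offset 19: leading byte 0xC8 = 11001000 → 2-byte char #7 = C8 AB.
Leading byte 0xC8 = 11001000 matches 110xxxxx → 2-byte sequence.
Byte 1: 0xC8 = 11001000, payload 01000 (5 bits).
Byte 2: 0xAB = 10101011 (10xxxxxx ✓), payload 101011.
Concatenate: 01000101011 = 0x22B (11 bits → U+022B).

U+022B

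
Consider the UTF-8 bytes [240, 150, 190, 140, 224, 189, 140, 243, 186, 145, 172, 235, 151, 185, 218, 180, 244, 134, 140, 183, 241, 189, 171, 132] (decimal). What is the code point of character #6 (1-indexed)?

U+106337

Offset 0: leading byte 0xF0 = 11110000 → 4-byte char #1 = F0 96 BE 8C.
Offset 4: leading byte 0xE0 = 11100000 → 3-byte char #2 = E0 BD 8C.
Offset 7: leading byte 0xF3 = 11110011 → 4-byte char #3 = F3 BA 91 AC.
Offset 11: leading byte 0xEB = 11101011 → 3-byte char #4 = EB 97 B9.
Offset 14: leading byte 0xDA = 11011010 → 2-byte char #5 = DA B4.
Offset 16: leading byte 0xF4 = 11110100 → 4-byte char #6 = F4 86 8C B7.
Leading byte 0xF4 = 11110100 matches 11110xxx → 4-byte sequence.
Byte 1: 0xF4 = 11110100, payload 100 (3 bits).
Byte 2: 0x86 = 10000110 (10xxxxxx ✓), payload 000110.
Byte 3: 0x8C = 10001100 (10xxxxxx ✓), payload 001100.
Byte 4: 0xB7 = 10110111 (10xxxxxx ✓), payload 110111.
Concatenate: 100000110001100110111 = 0x106337 (21 bits → U+106337).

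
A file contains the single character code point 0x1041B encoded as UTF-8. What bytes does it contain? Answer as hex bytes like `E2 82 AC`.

F0 90 90 9B

U+1041B = 0x1041B = 66587 decimal. In range U+10000–U+10FFFF → 4-byte form: 11110xxx 10xxxxxx 10xxxxxx 10xxxxxx.
Binary (21 bits): 000010000010000011011.
Split 3+6+6+6: 000 | 010000 | 010000 | 011011.
Byte 1: 11110000 = 0xF0.
Byte 2: 10010000 = 0x90.
Byte 3: 10010000 = 0x90.
Byte 4: 10011011 = 0x9B.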